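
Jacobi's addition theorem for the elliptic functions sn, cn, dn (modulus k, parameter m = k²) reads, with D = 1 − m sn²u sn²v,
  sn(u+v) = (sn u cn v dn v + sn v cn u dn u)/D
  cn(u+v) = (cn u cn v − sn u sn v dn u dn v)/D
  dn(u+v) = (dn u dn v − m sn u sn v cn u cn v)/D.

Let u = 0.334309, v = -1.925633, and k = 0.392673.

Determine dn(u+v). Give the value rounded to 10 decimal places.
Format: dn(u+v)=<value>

sn u = 0.327230085490495, cn u = 0.9449446921115983, dn u = 0.9917102319696946
sn v = -0.9648851872657493, cn v = -0.2626719920264435, dn v = 0.9254440236362962
m = k² = 0.154192084929
D = 1 − m·sn²u·sn²v = 0.9846283739410219
dn(u+v) = (dn u·dn v − m·sn u·sn v·cn u·cn v)/D = 0.9056882965918074/0.9846283739410219 = 0.9198275416000322

dn(u+v)=0.9198275416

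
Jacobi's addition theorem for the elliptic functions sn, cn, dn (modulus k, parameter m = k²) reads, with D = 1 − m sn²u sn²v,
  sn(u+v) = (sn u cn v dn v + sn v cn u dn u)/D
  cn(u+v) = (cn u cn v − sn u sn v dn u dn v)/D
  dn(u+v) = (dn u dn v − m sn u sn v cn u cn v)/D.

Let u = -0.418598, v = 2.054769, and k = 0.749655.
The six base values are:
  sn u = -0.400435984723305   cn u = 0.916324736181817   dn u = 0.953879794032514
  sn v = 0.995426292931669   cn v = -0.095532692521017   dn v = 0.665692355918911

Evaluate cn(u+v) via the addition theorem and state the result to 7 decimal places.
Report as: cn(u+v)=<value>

cn(u+v)=0.1818046

m = k² = 0.561982619025
D = 1 − m·sn²u·sn²v = 0.9107090804277656
cn(u+v) = (cn u·cn v − sn u·sn v·dn u·dn v)/D = 0.1655711014167167/0.9107090804277656 = 0.1818046014638911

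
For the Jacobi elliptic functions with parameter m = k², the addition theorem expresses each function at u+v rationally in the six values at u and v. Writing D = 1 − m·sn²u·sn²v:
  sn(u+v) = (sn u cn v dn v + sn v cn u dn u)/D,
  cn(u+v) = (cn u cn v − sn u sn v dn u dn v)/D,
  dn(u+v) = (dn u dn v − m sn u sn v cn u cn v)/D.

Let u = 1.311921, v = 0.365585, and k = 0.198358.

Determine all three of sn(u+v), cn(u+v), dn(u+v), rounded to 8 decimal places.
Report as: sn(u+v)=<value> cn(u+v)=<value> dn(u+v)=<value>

sn u = 0.9639437032304341, cn u = 0.2661062513403187, dn u = 0.9815499409423882
sn v = 0.3572044036215161, cn v = 0.9340262384073571, dn v = 0.9974866720568807
m = k² = 0.039345896164
D = 1 − m·sn²u·sn²v = 0.9953351638771913
sn(u+v) = (sn u·cn v·dn v + sn v·cn u·dn u)/D = 0.9913864064940085/0.9953351638771913 = 0.9960327359803094
cn(u+v) = (cn u·cn v − sn u·sn v·dn u·dn v)/D = -0.08857246450975502/0.9953351638771913 = -0.08898757697330129
dn(u+v) = (dn u·dn v − m·sn u·sn v·cn u·cn v)/D = 0.9757156820348121/0.9953351638771913 = 0.9802885675555215

sn(u+v)=0.99603274 cn(u+v)=-0.08898758 dn(u+v)=0.98028857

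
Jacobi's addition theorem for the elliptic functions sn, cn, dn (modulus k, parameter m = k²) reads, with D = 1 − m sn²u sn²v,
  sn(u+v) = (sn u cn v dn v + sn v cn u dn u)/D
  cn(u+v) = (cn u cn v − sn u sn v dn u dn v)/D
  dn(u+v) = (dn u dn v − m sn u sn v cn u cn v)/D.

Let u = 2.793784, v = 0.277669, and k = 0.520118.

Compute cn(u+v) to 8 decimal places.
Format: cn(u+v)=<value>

sn u = 0.5574030108047267, cn u = -0.8302420632236274, dn u = 0.9570522953902673
sn v = 0.2732013895383184, cn v = 0.9619568601316444, dn v = 0.9898527435263846
m = k² = 0.270522733924
D = 1 − m·sn²u·sn²v = 0.9937265246480894
cn(u+v) = (cn u·cn v − sn u·sn v·dn u·dn v)/D = -0.94292121596339/0.9937265246480894 = -0.9488739533216232

cn(u+v)=-0.94887395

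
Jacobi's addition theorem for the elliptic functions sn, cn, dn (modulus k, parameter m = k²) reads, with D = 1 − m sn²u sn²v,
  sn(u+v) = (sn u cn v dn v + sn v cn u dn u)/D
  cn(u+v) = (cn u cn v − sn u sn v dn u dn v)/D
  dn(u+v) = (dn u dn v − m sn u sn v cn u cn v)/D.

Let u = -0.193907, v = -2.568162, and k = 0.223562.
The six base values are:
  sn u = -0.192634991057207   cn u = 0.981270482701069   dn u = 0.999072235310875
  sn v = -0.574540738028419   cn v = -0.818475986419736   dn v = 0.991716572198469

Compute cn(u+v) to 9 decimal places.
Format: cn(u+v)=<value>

m = k² = 0.049979967844
D = 1 − m·sn²u·sn²v = 0.9993877793382963
cn(u+v) = (cn u·cn v − sn u·sn v·dn u·dn v)/D = -0.9128043628366916/0.9993877793382963 = -0.9133635428692831

cn(u+v)=-0.913363543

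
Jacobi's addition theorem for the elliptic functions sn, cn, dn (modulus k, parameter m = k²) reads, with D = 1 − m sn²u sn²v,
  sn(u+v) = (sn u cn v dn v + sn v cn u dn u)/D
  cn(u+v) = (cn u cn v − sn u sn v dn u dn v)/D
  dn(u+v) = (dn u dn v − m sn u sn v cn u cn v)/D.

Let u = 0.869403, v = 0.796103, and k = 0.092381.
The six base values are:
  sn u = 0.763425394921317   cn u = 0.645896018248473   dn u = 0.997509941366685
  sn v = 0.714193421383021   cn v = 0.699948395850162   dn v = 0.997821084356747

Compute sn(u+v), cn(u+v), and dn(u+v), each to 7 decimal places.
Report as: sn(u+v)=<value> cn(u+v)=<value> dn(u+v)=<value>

m = k² = 0.008534249161
D = 1 − m·sn²u·sn²v = 0.9974629430625302
sn(u+v) = (sn u·cn v·dn v + sn v·cn u·dn u)/D = 0.9933400950043747/0.9974629430625302 = 0.9958666654367158
cn(u+v) = (cn u·cn v − sn u·sn v·dn u·dn v)/D = -0.090596790449024/0.9974629430625302 = -0.0908272242885163
dn(u+v) = (dn u·dn v − m·sn u·sn v·cn u·cn v)/D = 0.9932327872499299/0.9974629430625302 = 0.995759084743928

sn(u+v)=0.9958667 cn(u+v)=-0.0908272 dn(u+v)=0.9957591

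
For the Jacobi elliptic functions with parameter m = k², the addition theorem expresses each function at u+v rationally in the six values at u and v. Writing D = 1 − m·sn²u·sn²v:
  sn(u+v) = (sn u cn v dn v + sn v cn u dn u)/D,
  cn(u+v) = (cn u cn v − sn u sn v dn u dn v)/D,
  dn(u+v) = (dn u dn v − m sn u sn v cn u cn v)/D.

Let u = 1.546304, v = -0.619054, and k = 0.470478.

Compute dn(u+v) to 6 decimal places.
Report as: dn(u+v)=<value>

dn(u+v)=0.929313

sn u = 0.9939890975614864, cn u = 0.1094791027041323, dn u = 0.8839137260097497
sn v = -0.573664332062511, cn v = 0.8190904920210423, dn v = 0.9628893537484187
m = k² = 0.221349548484
D = 1 − m·sn²u·sn²v = 0.9280289931016554
dn(u+v) = (dn u·dn v − m·sn u·sn v·cn u·cn v)/D = 0.8624294169913908/0.9280289931016554 = 0.9293130100482982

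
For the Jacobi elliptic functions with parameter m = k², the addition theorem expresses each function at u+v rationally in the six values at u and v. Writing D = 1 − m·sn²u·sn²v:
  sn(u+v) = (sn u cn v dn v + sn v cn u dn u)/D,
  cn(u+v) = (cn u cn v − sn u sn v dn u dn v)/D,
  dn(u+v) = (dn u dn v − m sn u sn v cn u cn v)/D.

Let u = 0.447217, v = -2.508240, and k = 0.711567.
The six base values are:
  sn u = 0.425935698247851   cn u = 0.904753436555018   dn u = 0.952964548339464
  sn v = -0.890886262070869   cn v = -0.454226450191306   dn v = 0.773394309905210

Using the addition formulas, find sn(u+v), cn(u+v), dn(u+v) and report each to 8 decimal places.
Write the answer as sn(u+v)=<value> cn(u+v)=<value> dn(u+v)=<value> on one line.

sn(u+v)=-0.98992123 cn(u+v)=-0.14161904 dn(u+v)=0.70980792

m = k² = 0.506327595489
D = 1 − m·sn²u·sn²v = 0.927093843698394
sn(u+v) = (sn u·cn v·dn v + sn v·cn u·dn u)/D = -0.9177498806512539/0.927093843698394 = -0.9899212327741657
cn(u+v) = (cn u·cn v − sn u·sn v·dn u·dn v)/D = -0.1312941414841939/0.927093843698394 = -0.1416190414558583
dn(u+v) = (dn u·dn v − m·sn u·sn v·cn u·cn v)/D = 0.6580585552075908/0.927093843698394 = 0.7098079225533862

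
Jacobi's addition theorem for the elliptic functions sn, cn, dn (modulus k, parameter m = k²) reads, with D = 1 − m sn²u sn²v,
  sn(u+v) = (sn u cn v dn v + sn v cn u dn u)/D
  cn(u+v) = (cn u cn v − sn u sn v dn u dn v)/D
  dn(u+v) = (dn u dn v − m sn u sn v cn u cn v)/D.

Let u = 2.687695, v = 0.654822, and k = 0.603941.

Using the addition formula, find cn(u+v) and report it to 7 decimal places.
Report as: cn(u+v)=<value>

sn u = 0.7109556972119981, cn u = -0.7032367998062968, dn u = 0.9031261574528786
sn v = 0.5965851049466602, cn v = 0.8025498193606316, dn v = 0.932835634593937
m = k² = 0.364744731481
D = 1 − m·sn²u·sn²v = 0.9343826152519268
cn(u+v) = (cn u·cn v − sn u·sn v·dn u·dn v)/D = -0.9217117557115936/0.9343826152519268 = -0.9864393243907723

cn(u+v)=-0.9864393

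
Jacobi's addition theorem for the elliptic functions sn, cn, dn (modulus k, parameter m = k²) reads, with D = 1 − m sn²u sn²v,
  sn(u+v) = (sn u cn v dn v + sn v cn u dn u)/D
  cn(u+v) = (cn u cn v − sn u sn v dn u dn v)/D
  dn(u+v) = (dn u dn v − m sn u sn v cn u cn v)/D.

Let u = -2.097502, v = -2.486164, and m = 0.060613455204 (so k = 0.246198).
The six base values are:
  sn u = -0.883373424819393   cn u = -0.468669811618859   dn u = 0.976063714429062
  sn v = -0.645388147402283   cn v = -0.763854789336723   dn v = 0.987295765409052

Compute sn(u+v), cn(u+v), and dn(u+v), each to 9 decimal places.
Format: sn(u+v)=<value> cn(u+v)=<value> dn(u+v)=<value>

m = k² = 0.060613455204
D = 1 − m·sn²u·sn²v = 0.9802984828248369
sn(u+v) = (sn u·cn v·dn v + sn v·cn u·dn u)/D = 0.9614304362029304/0.9802984828248369 = 0.9807527534190034
cn(u+v) = (cn u·cn v − sn u·sn v·dn u·dn v)/D = -0.1914069794216502/0.9802984828248369 = -0.1952537750237969
dn(u+v) = (dn u·dn v − m·sn u·sn v·cn u·cn v)/D = 0.9512923630628108/0.9802984828248369 = 0.9704109306805802

sn(u+v)=0.980752753 cn(u+v)=-0.195253775 dn(u+v)=0.970410931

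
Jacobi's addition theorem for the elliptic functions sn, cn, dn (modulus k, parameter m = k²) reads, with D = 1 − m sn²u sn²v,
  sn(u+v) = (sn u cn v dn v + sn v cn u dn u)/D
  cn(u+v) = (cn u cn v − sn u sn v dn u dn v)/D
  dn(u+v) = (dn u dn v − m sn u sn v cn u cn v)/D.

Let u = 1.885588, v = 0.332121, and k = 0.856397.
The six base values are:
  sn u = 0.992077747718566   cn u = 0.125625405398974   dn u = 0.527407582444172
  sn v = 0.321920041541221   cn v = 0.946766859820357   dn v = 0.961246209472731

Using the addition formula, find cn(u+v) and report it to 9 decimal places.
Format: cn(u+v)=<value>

cn(u+v)=-0.046446945

m = k² = 0.733415821609
D = 1 − m·sn²u·sn²v = 0.9251937780012131
cn(u+v) = (cn u·cn v − sn u·sn v·dn u·dn v)/D = -0.04297242472408645/0.9251937780012131 = -0.04644694521932908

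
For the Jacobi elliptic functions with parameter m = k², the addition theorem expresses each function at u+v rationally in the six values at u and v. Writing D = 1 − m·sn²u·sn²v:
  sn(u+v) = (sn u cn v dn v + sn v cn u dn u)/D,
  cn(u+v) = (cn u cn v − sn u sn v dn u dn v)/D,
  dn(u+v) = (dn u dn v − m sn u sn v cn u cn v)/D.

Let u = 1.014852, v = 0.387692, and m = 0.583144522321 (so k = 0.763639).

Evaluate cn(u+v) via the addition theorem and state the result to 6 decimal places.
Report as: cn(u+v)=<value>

cn(u+v)=0.343686

sn u = 0.8033640599051367, cn u = 0.5954881923705422, dn u = 0.7897101578152378
sn v = 0.3729787689192987, cn v = 0.9278398773147468, dn v = 0.9585806807772108
m = k² = 0.583144522321
D = 1 − m·sn²u·sn²v = 0.9476436671033618
cn(u+v) = (cn u·cn v − sn u·sn v·dn u·dn v)/D = 0.3256916537597164/0.9476436671033618 = 0.3436857809172616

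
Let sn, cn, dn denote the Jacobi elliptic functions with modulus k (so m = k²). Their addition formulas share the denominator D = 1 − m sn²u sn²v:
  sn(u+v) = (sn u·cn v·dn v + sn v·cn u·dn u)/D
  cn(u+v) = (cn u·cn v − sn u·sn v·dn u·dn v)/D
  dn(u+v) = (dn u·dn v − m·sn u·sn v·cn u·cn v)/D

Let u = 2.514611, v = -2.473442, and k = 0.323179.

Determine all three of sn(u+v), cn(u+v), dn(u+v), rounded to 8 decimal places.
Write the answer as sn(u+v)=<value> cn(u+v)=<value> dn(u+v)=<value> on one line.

sn u = 0.650692007867966, cn u = -0.759341761591416, dn u = 0.9776390535836229
sn v = -0.6806869435273882, cn v = -0.7325744227799263, dn v = 0.9755035419809419
m = k² = 0.104444666041
D = 1 − m·sn²u·sn²v = 0.9795104674087526
sn(u+v) = (sn u·cn v·dn v + sn v·cn u·dn u)/D = 0.04031288788947748/0.9795104674087526 = 0.04115615833705511
cn(u+v) = (cn u·cn v − sn u·sn v·dn u·dn v)/D = 0.9786805540283935/0.9795104674087526 = 0.9991527263791734
dn(u+v) = (dn u·dn v − m·sn u·sn v·cn u·cn v)/D = 0.9794238202713607/0.9795104674087526 = 0.9999115403660554

sn(u+v)=0.04115616 cn(u+v)=0.99915273 dn(u+v)=0.99991154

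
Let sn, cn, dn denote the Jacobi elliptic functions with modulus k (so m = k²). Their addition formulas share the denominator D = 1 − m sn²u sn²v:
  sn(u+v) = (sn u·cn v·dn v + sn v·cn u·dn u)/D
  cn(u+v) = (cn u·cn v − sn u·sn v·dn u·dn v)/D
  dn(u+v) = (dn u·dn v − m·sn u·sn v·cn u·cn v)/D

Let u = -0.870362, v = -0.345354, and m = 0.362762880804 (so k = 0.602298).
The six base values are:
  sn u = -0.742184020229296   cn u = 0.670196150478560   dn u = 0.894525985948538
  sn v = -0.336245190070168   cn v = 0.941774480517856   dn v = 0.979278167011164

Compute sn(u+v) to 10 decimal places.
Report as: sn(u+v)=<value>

sn(u+v)=-0.9065485813

m = k² = 0.362762880804
D = 1 − m·sn²u·sn²v = 0.9774078167493246
sn(u+v) = (sn u·cn v·dn v + sn v·cn u·dn u)/D = -0.8860676695807561/0.9774078167493246 = -0.9065485812540882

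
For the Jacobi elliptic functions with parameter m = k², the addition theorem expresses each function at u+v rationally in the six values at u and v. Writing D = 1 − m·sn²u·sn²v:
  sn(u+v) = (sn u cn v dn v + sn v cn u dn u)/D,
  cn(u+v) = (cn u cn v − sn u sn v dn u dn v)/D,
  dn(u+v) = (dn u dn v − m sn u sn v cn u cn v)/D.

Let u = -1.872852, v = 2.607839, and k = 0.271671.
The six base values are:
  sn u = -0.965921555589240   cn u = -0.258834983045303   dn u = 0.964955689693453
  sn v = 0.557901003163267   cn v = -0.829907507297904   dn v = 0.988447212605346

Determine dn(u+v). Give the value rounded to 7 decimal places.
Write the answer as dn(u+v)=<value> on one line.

m = k² = 0.073805132241
D = 1 − m·sn²u·sn²v = 0.9785669210745595
dn(u+v) = (dn u·dn v − m·sn u·sn v·cn u·cn v)/D = 0.9623513090922526/0.9785669210745595 = 0.9834292252955979

dn(u+v)=0.9834292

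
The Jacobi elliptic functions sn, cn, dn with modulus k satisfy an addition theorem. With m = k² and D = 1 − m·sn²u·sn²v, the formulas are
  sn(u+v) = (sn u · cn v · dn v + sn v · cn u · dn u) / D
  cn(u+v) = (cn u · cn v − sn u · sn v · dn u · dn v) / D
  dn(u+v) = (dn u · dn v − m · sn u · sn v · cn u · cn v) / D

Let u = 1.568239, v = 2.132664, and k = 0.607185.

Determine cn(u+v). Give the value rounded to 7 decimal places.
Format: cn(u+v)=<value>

sn u = 0.9887968279546967, cn u = 0.149267655661667, dn u = 0.7997129055090437
sn v = 0.9548840996456557, cn v = -0.2969787134525056, dn v = 0.8147650250685039
m = k² = 0.368673624225
D = 1 − m·sn²u·sn²v = 0.6713319253168926
cn(u+v) = (cn u·cn v − sn u·sn v·dn u·dn v)/D = -0.6595404817606136/0.6713319253168926 = -0.9824357473380802

cn(u+v)=-0.9824357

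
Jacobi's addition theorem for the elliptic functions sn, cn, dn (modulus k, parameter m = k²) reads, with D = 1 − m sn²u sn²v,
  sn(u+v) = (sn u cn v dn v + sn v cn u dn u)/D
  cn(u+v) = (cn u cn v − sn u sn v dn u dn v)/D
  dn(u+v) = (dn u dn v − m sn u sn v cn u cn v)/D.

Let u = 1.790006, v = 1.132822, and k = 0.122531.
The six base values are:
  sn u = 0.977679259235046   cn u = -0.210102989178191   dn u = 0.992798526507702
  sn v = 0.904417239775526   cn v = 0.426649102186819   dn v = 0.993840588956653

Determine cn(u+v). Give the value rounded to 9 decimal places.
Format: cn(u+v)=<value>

m = k² = 0.015013845961
D = 1 − m·sn²u·sn²v = 0.9882612345762142
cn(u+v) = (cn u·cn v − sn u·sn v·dn u·dn v)/D = -0.9620953557403296/0.9882612345762142 = -0.9735233176002244

cn(u+v)=-0.973523318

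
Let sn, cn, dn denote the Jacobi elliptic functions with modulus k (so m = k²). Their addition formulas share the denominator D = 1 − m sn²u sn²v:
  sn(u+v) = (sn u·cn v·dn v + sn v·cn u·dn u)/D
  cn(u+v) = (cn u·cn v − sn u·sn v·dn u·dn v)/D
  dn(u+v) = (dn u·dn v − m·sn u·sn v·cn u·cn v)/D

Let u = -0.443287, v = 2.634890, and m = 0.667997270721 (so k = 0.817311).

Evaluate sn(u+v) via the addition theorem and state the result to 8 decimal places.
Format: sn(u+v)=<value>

sn u = -0.4205164050353059, cn u = 0.9072849348998266, dn u = 0.9390821792035565
sn v = 0.935160398571522, cn v = -0.3542245459359812, dn v = 0.6448408378483261
m = k² = 0.667997270721
D = 1 − m·sn²u·sn²v = 0.8966970345182689
sn(u+v) = (sn u·cn v·dn v + sn v·cn u·dn u)/D = 0.8928245001270362/0.8966970345182689 = 0.9956813346736301

sn(u+v)=0.99568133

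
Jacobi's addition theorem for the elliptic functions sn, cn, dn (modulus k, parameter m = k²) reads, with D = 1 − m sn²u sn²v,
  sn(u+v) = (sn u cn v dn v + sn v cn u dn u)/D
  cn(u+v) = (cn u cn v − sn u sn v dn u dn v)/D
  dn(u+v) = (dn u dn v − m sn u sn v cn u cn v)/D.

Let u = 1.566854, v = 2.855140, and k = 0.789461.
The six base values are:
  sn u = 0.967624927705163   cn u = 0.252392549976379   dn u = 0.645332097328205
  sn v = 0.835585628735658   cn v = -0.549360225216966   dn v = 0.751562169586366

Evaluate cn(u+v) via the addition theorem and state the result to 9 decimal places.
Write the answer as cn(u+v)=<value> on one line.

m = k² = 0.623248670521
D = 1 − m·sn²u·sn²v = 0.5925658939944336
cn(u+v) = (cn u·cn v − sn u·sn v·dn u·dn v)/D = -0.5307989819456731/0.5925658939944336 = -0.8957636396647885

cn(u+v)=-0.895763640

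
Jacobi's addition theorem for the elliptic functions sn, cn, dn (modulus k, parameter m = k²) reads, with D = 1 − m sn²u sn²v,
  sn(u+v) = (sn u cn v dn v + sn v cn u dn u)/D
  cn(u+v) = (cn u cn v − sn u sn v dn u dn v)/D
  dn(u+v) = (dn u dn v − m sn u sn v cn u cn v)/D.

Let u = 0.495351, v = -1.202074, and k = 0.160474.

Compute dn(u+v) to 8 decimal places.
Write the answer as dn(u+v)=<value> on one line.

sn u = 0.4749035793712571, cn u = 0.8800378345846093, dn u = 0.9970918137925724
sn v = -0.9307649206457072, cn v = 0.3656181922380099, dn v = 0.988782344094992
m = k² = 0.025751904676
D = 1 − m·sn²u·sn²v = 0.9949684678077518
dn(u+v) = (dn u·dn v − m·sn u·sn v·cn u·cn v)/D = 0.9895693341612472/0.9949684678077518 = 0.9945735630613494

dn(u+v)=0.99457356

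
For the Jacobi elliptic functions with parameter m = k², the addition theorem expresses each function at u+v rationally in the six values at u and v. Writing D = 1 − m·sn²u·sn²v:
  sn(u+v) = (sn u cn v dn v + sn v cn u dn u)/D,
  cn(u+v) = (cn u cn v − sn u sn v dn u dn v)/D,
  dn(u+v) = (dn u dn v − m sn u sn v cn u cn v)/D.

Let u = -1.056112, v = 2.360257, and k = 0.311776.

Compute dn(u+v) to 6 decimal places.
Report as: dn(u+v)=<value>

dn(u+v)=0.954391

sn u = -0.8628472640612778, cn u = 0.5054647355671487, dn u = 0.9631359680056363
sn v = 0.7534074241923667, cn v = -0.6575539925905881, dn v = 0.9720209066109533
m = k² = 0.097204274176
D = 1 − m·sn²u·sn²v = 0.9589216486231837
dn(u+v) = (dn u·dn v − m·sn u·sn v·cn u·cn v)/D = 0.9151857740253081/0.9589216486231837 = 0.9543905650053147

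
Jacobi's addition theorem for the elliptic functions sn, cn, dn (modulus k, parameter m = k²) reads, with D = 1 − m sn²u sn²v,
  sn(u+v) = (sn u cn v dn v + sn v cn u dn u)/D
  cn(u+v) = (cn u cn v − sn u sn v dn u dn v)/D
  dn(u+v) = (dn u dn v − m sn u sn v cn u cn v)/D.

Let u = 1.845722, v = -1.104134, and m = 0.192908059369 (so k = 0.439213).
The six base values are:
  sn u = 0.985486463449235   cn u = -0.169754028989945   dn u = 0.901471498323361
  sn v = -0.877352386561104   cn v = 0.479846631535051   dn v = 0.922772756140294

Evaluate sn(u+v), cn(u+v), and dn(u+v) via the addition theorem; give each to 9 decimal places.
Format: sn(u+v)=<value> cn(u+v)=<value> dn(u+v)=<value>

sn(u+v)=0.666780158 cn(u+v)=0.745254467 dn(u+v)=0.956155788

m = k² = 0.192908059369
D = 1 − m·sn²u·sn²v = 0.8557885239130268
sn(u+v) = (sn u·cn v·dn v + sn v·cn u·dn u)/D = 0.5706228070823083/0.8557885239130268 = 0.6667801578749616
cn(u+v) = (cn u·cn v − sn u·sn v·dn u·dn v)/D = 0.6377802205295676/0.8557885239130268 = 0.7452544673225658
dn(u+v) = (dn u·dn v − m·sn u·sn v·cn u·cn v)/D = 0.8182671505132083/0.8557885239130268 = 0.956155788081552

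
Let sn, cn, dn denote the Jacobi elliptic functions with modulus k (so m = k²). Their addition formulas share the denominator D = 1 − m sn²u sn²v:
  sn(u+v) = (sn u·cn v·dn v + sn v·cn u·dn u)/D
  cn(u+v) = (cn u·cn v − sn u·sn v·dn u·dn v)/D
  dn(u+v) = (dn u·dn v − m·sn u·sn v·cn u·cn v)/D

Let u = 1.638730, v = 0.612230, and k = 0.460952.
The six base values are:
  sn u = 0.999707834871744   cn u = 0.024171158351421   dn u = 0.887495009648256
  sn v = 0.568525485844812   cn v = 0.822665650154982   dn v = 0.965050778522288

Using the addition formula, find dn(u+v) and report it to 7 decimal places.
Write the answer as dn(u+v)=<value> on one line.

dn(u+v)=0.9170176

m = k² = 0.212476746304
D = 1 − m·sn²u·sn²v = 0.9313631293102043
dn(u+v) = (dn u·dn v − m·sn u·sn v·cn u·cn v)/D = 0.8540764010741895/0.9313631293102043 = 0.917017620943127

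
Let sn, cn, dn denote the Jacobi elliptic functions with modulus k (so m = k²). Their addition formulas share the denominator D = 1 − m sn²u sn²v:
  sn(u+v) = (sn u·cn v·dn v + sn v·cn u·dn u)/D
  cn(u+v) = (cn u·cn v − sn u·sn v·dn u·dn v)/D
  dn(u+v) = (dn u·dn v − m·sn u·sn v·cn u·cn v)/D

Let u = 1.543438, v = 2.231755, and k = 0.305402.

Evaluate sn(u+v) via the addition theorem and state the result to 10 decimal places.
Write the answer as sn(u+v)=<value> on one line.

sn(u+v)=-0.5258573227

sn u = 0.9980230583297202, cn u = 0.06284882689590821, dn u = 0.9524169434000592
sn v = 0.8276580354461997, cn v = -0.5612327292321228, dn v = 0.9675268090258173
m = k² = 0.093270381604
D = 1 − m·sn²u·sn²v = 0.9363604974906537
sn(u+v) = (sn u·cn v·dn v + sn v·cn u·dn u)/D = -0.4923920243351838/0.9363604974906537 = -0.5258573227456113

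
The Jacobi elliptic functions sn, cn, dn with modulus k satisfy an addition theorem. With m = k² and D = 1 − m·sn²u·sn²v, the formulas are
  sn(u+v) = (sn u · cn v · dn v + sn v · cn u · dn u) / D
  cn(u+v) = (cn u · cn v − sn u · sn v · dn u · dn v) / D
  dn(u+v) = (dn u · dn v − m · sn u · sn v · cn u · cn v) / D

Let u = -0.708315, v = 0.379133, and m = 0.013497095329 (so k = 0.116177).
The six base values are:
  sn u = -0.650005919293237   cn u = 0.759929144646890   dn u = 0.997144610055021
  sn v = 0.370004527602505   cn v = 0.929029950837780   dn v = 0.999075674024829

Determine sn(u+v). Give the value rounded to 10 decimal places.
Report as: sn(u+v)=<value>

m = k² = 0.013497095329
D = 1 − m·sn²u·sn²v = 0.9992192913068831
sn(u+v) = (sn u·cn v·dn v + sn v·cn u·dn u)/D = -0.322942436369503/0.9992192913068831 = -0.3231947573261173

sn(u+v)=-0.3231947573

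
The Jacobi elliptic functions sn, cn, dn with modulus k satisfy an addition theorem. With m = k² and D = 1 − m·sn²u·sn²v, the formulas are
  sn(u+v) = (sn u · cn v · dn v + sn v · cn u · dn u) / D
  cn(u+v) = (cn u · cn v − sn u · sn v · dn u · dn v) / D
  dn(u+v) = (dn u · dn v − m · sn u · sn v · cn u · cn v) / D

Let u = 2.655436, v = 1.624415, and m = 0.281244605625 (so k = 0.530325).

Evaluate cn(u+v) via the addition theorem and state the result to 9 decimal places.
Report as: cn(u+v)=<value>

cn(u+v)=-0.662240324

sn u = 0.66916902694955, cn u = -0.7431102296237029, dn u = 0.9349129741813989
sn v = 0.9977756311398085, cn v = 0.06666175742925465, dn v = 0.8485311934831307
m = k² = 0.281244605625
D = 1 − m·sn²u·sn²v = 0.8746219101089029
cn(u+v) = (cn u·cn v − sn u·sn v·dn u·dn v)/D = -0.5792098968114061/0.8746219101089029 = -0.6622403236380006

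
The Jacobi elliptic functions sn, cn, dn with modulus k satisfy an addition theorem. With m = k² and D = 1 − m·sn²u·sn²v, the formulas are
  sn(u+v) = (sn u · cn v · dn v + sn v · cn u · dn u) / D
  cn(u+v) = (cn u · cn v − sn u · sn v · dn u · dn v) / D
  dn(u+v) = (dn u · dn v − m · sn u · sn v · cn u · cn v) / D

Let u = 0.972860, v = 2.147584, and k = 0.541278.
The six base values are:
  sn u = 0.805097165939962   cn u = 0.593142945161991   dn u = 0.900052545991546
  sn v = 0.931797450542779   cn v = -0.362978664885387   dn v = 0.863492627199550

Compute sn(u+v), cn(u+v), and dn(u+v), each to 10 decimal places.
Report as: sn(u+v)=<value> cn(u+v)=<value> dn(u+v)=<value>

m = k² = 0.292981873284
D = 1 − m·sn²u·sn²v = 0.8351152906888665
sn(u+v) = (sn u·cn v·dn v + sn v·cn u·dn u)/D = 0.2451080948598149/0.8351152906888665 = 0.2935021039521755
cn(u+v) = (cn u·cn v − sn u·sn v·dn u·dn v)/D = -0.7983355000102037/0.8351152906888665 = -0.9559584274306317
dn(u+v) = (dn u·dn v − m·sn u·sn v·cn u·cn v)/D = 0.8245094239341454/0.8351152906888665 = 0.9873001166749413

sn(u+v)=0.2935021040 cn(u+v)=-0.9559584274 dn(u+v)=0.9873001167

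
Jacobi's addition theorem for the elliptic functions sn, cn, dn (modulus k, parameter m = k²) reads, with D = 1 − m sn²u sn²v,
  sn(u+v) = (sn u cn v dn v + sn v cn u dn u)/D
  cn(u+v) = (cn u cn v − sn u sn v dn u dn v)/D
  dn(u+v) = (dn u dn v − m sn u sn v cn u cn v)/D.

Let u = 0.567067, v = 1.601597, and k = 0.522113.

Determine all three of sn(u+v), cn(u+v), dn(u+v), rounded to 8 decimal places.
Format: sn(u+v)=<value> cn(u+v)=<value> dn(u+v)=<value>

sn u = 0.5306135029852548, cn u = 0.8476138923175557, dn u = 0.9608583262976454
sn v = 0.9966046724214109, cn v = 0.08233545352891545, dn v = 0.8539590263479101
m = k² = 0.272601984769
D = 1 − m·sn²u·sn²v = 0.923769029861171
sn(u+v) = (sn u·cn v·dn v + sn v·cn u·dn u)/D = 0.8489796070156569/0.923769029861171 = 0.9190388285080808
cn(u+v) = (cn u·cn v − sn u·sn v·dn u·dn v)/D = -0.364119276339759/0.923769029861171 = -0.3941670099012529
dn(u+v) = (dn u·dn v − m·sn u·sn v·cn u·cn v)/D = 0.8104732424090738/0.923769029861171 = 0.8773548540925605

sn(u+v)=0.91903883 cn(u+v)=-0.39416701 dn(u+v)=0.87735485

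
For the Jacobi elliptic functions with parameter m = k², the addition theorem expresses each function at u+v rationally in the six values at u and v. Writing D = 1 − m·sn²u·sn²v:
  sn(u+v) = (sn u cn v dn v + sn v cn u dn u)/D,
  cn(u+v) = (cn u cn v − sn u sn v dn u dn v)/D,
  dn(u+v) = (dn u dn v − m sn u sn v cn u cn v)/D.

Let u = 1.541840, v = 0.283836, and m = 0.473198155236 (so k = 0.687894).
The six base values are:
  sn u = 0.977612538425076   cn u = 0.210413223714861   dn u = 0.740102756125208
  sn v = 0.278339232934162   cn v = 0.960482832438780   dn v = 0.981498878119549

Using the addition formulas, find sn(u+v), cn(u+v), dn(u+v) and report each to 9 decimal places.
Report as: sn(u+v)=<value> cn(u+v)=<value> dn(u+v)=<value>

sn(u+v)=0.999989432 cn(u+v)=0.004597445 dn(u+v)=0.725818053

m = k² = 0.473198155236
D = 1 − m·sn²u·sn²v = 0.9649631203838846
sn(u+v) = (sn u·cn v·dn v + sn v·cn u·dn u)/D = 0.9649529223566077/0.9649631203838846 = 0.9999894316921947
cn(u+v) = (cn u·cn v − sn u·sn v·dn u·dn v)/D = 0.004436365229110196/0.9649631203838846 = 0.004597445369047169
dn(u+v) = (dn u·dn v − m·sn u·sn v·cn u·cn v)/D = 0.7003876535582562/0.9649631203838846 = 0.7258180533154736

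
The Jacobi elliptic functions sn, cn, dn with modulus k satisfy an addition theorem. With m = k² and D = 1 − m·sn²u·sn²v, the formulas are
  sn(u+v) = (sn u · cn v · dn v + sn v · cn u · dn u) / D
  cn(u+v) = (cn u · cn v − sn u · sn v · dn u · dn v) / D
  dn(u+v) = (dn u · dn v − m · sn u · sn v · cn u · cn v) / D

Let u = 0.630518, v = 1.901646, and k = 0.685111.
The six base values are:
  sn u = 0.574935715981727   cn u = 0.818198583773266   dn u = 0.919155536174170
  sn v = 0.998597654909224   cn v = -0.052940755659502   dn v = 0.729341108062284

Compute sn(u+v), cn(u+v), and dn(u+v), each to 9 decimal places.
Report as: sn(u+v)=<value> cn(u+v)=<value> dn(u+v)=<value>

m = k² = 0.469377082321
D = 1 − m·sn²u·sn²v = 0.8452817509370277
sn(u+v) = (sn u·cn v·dn v + sn v·cn u·dn u)/D = 0.7287977790986344/0.8452817509370277 = 0.8621950944649328
cn(u+v) = (cn u·cn v − sn u·sn v·dn u·dn v)/D = -0.4281997613825414/0.8452817509370277 = -0.5065763704325396
dn(u+v) = (dn u·dn v − m·sn u·sn v·cn u·cn v)/D = 0.6820508657732641/0.8452817509370277 = 0.8068917435129579

sn(u+v)=0.862195094 cn(u+v)=-0.506576370 dn(u+v)=0.806891744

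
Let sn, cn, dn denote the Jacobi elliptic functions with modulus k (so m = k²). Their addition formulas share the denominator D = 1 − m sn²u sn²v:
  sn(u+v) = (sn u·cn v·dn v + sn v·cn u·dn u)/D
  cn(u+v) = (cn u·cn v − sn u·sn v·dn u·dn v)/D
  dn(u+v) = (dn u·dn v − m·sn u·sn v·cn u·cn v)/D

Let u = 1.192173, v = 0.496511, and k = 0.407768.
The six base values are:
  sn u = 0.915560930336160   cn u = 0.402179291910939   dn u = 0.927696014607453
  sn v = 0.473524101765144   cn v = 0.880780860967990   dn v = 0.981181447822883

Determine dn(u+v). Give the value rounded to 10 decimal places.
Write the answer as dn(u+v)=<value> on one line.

dn(u+v)=0.9132438542

m = k² = 0.166274741824
D = 1 − m·sn²u·sn²v = 0.968747485625762
dn(u+v) = (dn u·dn v − m·sn u·sn v·cn u·cn v)/D = 0.8847026874846292/0.968747485625762 = 0.9132438541640765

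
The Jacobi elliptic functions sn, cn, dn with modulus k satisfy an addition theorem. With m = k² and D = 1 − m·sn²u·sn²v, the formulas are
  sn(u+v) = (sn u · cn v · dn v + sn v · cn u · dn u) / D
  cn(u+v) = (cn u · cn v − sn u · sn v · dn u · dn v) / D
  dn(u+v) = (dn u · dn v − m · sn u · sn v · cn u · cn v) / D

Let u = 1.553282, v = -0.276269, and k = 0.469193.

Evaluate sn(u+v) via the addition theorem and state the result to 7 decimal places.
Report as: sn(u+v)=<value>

sn u = 0.9946943094013283, cn u = 0.102874830957891, dn u = 0.8844137850065657
sn v = -0.2720354930974854, cn v = 0.9622872182956645, dn v = 0.9918209304941766
m = k² = 0.220142071249
D = 1 − m·sn²u·sn²v = 0.9838811721394054
sn(u+v) = (sn u·cn v·dn v + sn v·cn u·dn u)/D = 0.9246019098799747/0.9838811721394054 = 0.9397495714543143

sn(u+v)=0.9397496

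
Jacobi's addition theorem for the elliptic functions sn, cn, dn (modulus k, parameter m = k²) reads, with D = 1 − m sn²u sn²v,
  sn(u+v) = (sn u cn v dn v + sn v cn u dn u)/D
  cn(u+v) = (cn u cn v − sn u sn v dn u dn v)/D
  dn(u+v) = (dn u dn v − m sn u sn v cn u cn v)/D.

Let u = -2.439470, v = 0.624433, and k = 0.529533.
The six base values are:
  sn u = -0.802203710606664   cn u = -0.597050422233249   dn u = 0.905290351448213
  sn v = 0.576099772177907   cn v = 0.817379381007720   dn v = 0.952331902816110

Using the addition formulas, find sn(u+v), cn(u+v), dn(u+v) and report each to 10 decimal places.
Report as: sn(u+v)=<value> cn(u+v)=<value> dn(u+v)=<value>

m = k² = 0.280405198089
D = 1 − m·sn²u·sn²v = 0.9401104844365223
sn(u+v) = (sn u·cn v·dn v + sn v·cn u·dn u)/D = -0.9358327971298132/0.9401104844365223 = -0.9954498036374171
cn(u+v) = (cn u·cn v − sn u·sn v·dn u·dn v)/D = -0.08958068298278683/0.9401104844365223 = -0.09528739915764173
dn(u+v) = (dn u·dn v − m·sn u·sn v·cn u·cn v)/D = 0.7988952438012307/0.9401104844365223 = 0.8497886759342629

sn(u+v)=-0.9954498036 cn(u+v)=-0.0952873992 dn(u+v)=0.8497886759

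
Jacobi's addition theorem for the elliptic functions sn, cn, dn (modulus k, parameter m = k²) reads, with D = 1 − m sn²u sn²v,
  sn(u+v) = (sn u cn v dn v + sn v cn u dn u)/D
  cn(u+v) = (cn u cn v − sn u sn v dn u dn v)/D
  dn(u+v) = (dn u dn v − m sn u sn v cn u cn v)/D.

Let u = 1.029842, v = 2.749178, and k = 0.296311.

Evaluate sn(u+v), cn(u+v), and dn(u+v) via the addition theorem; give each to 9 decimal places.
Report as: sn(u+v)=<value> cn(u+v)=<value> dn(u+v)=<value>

sn u = 0.8505024187532164, cn u = 0.5259711358001772, dn u = 0.9677237910864693
sn v = 0.4471649759514077, cn v = -0.8944514991224381, dn v = 0.991183018511147
m = k² = 0.087800208721
D = 1 − m·sn²u·sn²v = 0.9873006288826082
sn(u+v) = (sn u·cn v·dn v + sn v·cn u·dn u)/D = -0.5264211539947795/0.9873006288826082 = -0.5331923616726187
cn(u+v) = (cn u·cn v − sn u·sn v·dn u·dn v)/D = -0.835250441735171/0.9873006288826082 = -0.8459940339352136
dn(u+v) = (dn u·dn v − m·sn u·sn v·cn u·cn v)/D = 0.9749007156817683/0.9873006288826082 = 0.9874405901930057

sn(u+v)=-0.533192362 cn(u+v)=-0.845994034 dn(u+v)=0.987440590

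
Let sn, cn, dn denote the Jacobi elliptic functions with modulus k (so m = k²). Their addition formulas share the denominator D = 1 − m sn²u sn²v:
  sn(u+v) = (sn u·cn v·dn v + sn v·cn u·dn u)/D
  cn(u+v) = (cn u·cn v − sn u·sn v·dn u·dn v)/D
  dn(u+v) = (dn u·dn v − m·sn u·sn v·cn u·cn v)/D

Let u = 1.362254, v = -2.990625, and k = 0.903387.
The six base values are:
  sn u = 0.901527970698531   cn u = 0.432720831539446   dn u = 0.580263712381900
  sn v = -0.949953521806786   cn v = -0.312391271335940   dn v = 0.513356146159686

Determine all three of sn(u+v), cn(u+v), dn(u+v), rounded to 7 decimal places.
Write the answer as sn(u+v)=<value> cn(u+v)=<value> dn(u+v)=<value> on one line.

m = k² = 0.816108071769
D = 1 − m·sn²u·sn²v = 0.4014357163682459
sn(u+v) = (sn u·cn v·dn v + sn v·cn u·dn u)/D = -0.3831021348211197/0.4014357163682459 = -0.9543299691592255
cn(u+v) = (cn u·cn v − sn u·sn v·dn u·dn v)/D = 0.119930766159428/0.4014357163682459 = 0.2987545982316451
dn(u+v) = (dn u·dn v − m·sn u·sn v·cn u·cn v)/D = 0.2034028035336306/0.4014357163682459 = 0.5066883569150202

sn(u+v)=-0.9543300 cn(u+v)=0.2987546 dn(u+v)=0.5066884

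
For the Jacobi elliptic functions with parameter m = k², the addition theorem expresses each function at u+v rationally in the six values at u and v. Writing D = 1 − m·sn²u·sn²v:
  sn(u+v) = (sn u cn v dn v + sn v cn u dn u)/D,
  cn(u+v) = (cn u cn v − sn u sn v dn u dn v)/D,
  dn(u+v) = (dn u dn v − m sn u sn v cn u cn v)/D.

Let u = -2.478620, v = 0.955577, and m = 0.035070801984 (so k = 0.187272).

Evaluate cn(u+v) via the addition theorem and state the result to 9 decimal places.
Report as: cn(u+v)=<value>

sn u = -0.6360141554512174, cn u = -0.7716773898888542, dn u = 0.9928813470894308
sn v = 0.8141903447755354, cn v = 0.5805980386414467, dn v = 0.9883073195279058
m = k² = 0.035070801984
D = 1 − m·sn²u·sn²v = 0.9905955986242643
cn(u+v) = (cn u·cn v − sn u·sn v·dn u·dn v)/D = 0.06010411156186392/0.9905955986242643 = 0.06067472099142809

cn(u+v)=0.060674721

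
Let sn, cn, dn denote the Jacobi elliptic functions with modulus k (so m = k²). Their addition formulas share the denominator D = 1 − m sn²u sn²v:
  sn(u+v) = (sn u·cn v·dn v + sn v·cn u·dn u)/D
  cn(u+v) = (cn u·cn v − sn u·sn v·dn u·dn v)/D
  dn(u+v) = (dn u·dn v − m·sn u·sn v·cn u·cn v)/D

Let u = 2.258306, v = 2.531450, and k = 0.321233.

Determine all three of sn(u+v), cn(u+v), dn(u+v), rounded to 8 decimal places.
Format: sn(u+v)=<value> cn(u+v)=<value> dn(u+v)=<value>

sn u = 0.8171496756549785, cn u = -0.5764255438276165, dn u = 0.96493323243393
sn v = 0.6373077311318865, cn v = -0.7706094054964078, dn v = 0.9788196828188366
m = k² = 0.103190640289
D = 1 − m·sn²u·sn²v = 0.9720139306263088
sn(u+v) = (sn u·cn v·dn v + sn v·cn u·dn u)/D = -0.9708442235036522/0.9720139306263088 = -0.9987966148572553
cn(u+v) = (cn u·cn v − sn u·sn v·dn u·dn v)/D = -0.04767153260801699/0.9720139306263088 = -0.04904408373787426
dn(u+v) = (dn u·dn v − m·sn u·sn v·cn u·cn v)/D = 0.9206247494872152/0.9720139306263088 = 0.9471312297901108

sn(u+v)=-0.99879661 cn(u+v)=-0.04904408 dn(u+v)=0.94713123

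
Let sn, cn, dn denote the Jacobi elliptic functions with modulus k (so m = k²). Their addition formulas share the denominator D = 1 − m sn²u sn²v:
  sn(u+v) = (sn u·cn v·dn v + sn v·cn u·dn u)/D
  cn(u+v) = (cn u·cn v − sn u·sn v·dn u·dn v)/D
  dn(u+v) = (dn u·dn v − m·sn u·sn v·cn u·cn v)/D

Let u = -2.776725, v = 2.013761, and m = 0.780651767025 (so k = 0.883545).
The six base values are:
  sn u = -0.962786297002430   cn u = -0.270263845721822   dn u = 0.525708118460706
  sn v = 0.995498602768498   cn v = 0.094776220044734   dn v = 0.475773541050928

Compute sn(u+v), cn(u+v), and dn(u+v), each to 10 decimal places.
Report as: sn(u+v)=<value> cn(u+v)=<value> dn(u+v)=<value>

m = k² = 0.780651767025
D = 1 − m·sn²u·sn²v = 0.2828690641147815
sn(u+v) = (sn u·cn v·dn v + sn v·cn u·dn u)/D = -0.1848543166231247/0.2828690641147815 = -0.6534978195710905
cn(u+v) = (cn u·cn v − sn u·sn v·dn u·dn v)/D = 0.2141116275660197/0.2828690641147815 = 0.7569283980772755
dn(u+v) = (dn u·dn v − m·sn u·sn v·cn u·cn v)/D = 0.2309527299971377/0.2828690641147815 = 0.8164651398691749

sn(u+v)=-0.6534978196 cn(u+v)=0.7569283981 dn(u+v)=0.8164651399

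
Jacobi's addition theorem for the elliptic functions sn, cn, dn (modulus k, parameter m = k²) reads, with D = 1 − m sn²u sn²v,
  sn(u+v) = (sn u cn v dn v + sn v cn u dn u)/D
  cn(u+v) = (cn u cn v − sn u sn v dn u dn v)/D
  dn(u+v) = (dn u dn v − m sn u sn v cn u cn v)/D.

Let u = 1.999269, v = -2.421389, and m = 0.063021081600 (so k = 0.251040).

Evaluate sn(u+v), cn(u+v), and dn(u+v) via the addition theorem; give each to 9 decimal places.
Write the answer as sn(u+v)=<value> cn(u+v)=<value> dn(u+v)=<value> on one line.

sn(u+v)=-0.409000068 cn(u+v)=0.912534352 dn(u+v)=0.994714917

sn u = 0.9246989163834916, cn u = -0.3806992435495458, dn u = 0.9726832394881226
sn v = -0.6941646656639519, cn v = -0.7198162383161788, dn v = 0.9846991280543799
m = k² = 0.0630210816
D = 1 − m·sn²u·sn²v = 0.9740336111272771
sn(u+v) = (sn u·cn v·dn v + sn v·cn u·dn u)/D = -0.3983798133077922/0.9740336111272771 = -0.4090000681257147
cn(u+v) = (cn u·cn v − sn u·sn v·dn u·dn v)/D = 0.8888391305261556/0.9740336111272771 = 0.912534352379767
dn(u+v) = (dn u·dn v − m·sn u·sn v·cn u·cn v)/D = 0.9688857630562976/0.9740336111272771 = 0.9947149174195111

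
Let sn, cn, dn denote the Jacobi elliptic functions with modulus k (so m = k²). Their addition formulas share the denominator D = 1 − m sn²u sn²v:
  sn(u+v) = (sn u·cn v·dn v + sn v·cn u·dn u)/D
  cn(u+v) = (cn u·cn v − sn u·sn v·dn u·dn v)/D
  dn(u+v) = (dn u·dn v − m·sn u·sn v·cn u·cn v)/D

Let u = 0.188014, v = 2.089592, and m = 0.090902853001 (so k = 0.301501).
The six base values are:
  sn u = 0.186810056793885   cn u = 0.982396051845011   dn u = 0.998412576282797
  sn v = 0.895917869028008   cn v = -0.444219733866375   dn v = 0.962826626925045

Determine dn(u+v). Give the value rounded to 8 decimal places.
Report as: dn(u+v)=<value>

dn(u+v)=0.97040862

m = k² = 0.090902853001
D = 1 − m·sn²u·sn²v = 0.9974536715870709
dn(u+v) = (dn u·dn v − m·sn u·sn v·cn u·cn v)/D = 0.9679376373614637/0.9974536715870709 = 0.9704086163935377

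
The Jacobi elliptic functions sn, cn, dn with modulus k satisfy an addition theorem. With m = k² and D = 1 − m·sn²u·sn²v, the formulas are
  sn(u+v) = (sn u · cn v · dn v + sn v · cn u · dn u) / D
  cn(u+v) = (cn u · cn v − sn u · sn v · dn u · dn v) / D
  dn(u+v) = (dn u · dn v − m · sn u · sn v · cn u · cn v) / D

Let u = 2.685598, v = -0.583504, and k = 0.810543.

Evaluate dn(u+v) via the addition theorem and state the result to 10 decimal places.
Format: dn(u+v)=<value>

sn u = 0.9167990186282756, cn u = -0.3993489194203871, dn u = 0.669174804451494
sn v = -0.5340213188397172, cn v = 0.8454710113449716, dn v = 0.9014672846169776
m = k² = 0.656979954849
D = 1 − m·sn²u·sn²v = 0.8425228347536107
dn(u+v) = (dn u·dn v − m·sn u·sn v·cn u·cn v)/D = 0.4946376276047929/0.8425228347536107 = 0.5870910641246251

dn(u+v)=0.5870910641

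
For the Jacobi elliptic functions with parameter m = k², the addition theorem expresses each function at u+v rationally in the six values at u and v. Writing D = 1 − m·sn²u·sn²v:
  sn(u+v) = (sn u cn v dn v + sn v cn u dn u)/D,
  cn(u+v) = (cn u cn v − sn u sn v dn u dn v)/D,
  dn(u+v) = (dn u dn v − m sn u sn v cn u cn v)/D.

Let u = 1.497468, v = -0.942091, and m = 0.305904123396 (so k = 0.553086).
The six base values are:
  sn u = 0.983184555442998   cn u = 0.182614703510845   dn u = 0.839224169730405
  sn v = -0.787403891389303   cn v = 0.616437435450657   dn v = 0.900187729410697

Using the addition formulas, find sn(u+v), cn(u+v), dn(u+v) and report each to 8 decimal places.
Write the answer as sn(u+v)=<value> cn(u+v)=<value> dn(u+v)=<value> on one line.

sn(u+v)=0.52029434 cn(u+v)=0.85398700 dn(u+v)=0.95770030

m = k² = 0.305904123396
D = 1 − m·sn²u·sn²v = 0.8166628229300017
sn(u+v) = (sn u·cn v·dn v + sn v·cn u·dn u)/D = 0.4249050409920538/0.8166628229300017 = 0.5202943357548597
cn(u+v) = (cn u·cn v − sn u·sn v·dn u·dn v)/D = 0.6974194379966337/0.8166628229300017 = 0.8539870046911776
dn(u+v) = (dn u·dn v − m·sn u·sn v·cn u·cn v)/D = 0.7821182278968224/0.8166628229300017 = 0.957700296789266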